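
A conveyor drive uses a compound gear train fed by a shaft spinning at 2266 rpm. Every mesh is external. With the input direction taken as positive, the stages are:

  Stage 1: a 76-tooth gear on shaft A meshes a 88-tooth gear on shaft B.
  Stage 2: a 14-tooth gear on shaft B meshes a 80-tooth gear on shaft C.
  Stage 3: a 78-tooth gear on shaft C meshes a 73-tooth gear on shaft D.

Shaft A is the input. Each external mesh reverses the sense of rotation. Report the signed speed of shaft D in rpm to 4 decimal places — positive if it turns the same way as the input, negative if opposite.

Stage 1 [76T→88T]: ω = 2266.0000×76/88 = 1957.0000 rpm, dir flips to −; running = −1957.0000
Stage 2 [14T→80T]: ω = 1957.0000×14/80 = 342.4750 rpm, dir flips to +; running = +342.4750
Stage 3 [78T→73T]: ω = 342.4750×78/73 = 365.9322 rpm, dir flips to −; running = −365.9322

-365.9322 rpm (opposite to input, |ω| = 365.9322 rpm)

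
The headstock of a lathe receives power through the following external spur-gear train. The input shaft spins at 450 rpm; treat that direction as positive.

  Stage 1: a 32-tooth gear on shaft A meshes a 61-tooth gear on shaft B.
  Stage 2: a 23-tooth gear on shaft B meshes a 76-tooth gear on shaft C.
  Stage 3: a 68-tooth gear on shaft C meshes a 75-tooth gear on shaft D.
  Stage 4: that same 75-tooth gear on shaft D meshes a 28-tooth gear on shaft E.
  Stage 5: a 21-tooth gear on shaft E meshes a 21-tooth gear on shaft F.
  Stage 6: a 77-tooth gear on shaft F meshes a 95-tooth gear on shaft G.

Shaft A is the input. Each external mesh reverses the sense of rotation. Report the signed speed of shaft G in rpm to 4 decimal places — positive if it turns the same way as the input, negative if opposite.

+140.6258 rpm (same as input, |ω| = 140.6258 rpm)

Stage 1 [32T→61T]: ω = 450.0000×32/61 = 236.0656 rpm, dir flips to −; running = −236.0656
Stage 2 [23T→76T]: ω = 236.0656×23/76 = 71.4409 rpm, dir flips to +; running = +71.4409
Stage 3 [68T→75T]: ω = 71.4409×68/75 = 64.7731 rpm, dir flips to −; running = −64.7731
Stage 4 [75T→28T]: ω = 64.7731×75/28 = 173.4993 rpm, dir flips to +; running = +173.4993
Stage 5 [21T→21T]: ω = 173.4993×21/21 = 173.4993 rpm, dir flips to −; running = −173.4993
Stage 6 [77T→95T]: ω = 173.4993×77/95 = 140.6258 rpm, dir flips to +; running = +140.6258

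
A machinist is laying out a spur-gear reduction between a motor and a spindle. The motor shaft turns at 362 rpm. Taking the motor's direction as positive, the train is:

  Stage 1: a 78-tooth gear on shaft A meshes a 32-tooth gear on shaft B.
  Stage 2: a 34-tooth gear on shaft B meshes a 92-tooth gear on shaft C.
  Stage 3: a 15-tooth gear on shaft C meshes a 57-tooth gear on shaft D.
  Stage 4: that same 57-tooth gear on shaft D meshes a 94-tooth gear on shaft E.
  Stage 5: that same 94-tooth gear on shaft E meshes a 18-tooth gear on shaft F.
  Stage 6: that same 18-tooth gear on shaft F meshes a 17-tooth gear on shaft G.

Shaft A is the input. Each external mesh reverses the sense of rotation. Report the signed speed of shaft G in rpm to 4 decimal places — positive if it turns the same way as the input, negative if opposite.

+287.7310 rpm (same as input, |ω| = 287.7310 rpm)

Stage 1 [78T→32T]: ω = 362.0000×78/32 = 882.3750 rpm, dir flips to −; running = −882.3750
Stage 2 [34T→92T]: ω = 882.3750×34/92 = 326.0951 rpm, dir flips to +; running = +326.0951
Stage 3 [15T→57T]: ω = 326.0951×15/57 = 85.8145 rpm, dir flips to −; running = −85.8145
Stage 4 [57T→94T]: ω = 85.8145×57/94 = 52.0365 rpm, dir flips to +; running = +52.0365
Stage 5 [94T→18T]: ω = 52.0365×94/18 = 271.7459 rpm, dir flips to −; running = −271.7459
Stage 6 [18T→17T]: ω = 271.7459×18/17 = 287.7310 rpm, dir flips to +; running = +287.7310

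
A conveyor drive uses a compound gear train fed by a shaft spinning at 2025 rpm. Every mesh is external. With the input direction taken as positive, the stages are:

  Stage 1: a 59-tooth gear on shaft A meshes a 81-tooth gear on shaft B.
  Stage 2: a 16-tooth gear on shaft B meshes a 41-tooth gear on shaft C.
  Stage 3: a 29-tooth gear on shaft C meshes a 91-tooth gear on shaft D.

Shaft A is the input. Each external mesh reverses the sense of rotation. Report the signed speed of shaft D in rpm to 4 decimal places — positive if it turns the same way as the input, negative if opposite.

Stage 1 [59T→81T]: ω = 2025.0000×59/81 = 1475.0000 rpm, dir flips to −; running = −1475.0000
Stage 2 [16T→41T]: ω = 1475.0000×16/41 = 575.6098 rpm, dir flips to +; running = +575.6098
Stage 3 [29T→91T]: ω = 575.6098×29/91 = 183.4361 rpm, dir flips to −; running = −183.4361

-183.4361 rpm (opposite to input, |ω| = 183.4361 rpm)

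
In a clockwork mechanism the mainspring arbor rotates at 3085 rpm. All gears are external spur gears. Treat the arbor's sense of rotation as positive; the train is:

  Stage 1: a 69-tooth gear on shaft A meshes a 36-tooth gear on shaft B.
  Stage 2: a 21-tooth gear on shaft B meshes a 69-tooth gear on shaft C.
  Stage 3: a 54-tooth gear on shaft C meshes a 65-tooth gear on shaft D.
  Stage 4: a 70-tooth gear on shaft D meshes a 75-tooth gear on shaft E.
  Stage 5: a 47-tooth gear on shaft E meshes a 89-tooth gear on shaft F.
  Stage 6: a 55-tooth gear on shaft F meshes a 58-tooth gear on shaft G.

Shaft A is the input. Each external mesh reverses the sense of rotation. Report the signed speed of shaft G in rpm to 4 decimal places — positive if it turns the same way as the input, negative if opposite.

+698.7659 rpm (same as input, |ω| = 698.7659 rpm)

Stage 1 [69T→36T]: ω = 3085.0000×69/36 = 5912.9167 rpm, dir flips to −; running = −5912.9167
Stage 2 [21T→69T]: ω = 5912.9167×21/69 = 1799.5833 rpm, dir flips to +; running = +1799.5833
Stage 3 [54T→65T]: ω = 1799.5833×54/65 = 1495.0385 rpm, dir flips to −; running = −1495.0385
Stage 4 [70T→75T]: ω = 1495.0385×70/75 = 1395.3692 rpm, dir flips to +; running = +1395.3692
Stage 5 [47T→89T]: ω = 1395.3692×47/89 = 736.8804 rpm, dir flips to −; running = −736.8804
Stage 6 [55T→58T]: ω = 736.8804×55/58 = 698.7659 rpm, dir flips to +; running = +698.7659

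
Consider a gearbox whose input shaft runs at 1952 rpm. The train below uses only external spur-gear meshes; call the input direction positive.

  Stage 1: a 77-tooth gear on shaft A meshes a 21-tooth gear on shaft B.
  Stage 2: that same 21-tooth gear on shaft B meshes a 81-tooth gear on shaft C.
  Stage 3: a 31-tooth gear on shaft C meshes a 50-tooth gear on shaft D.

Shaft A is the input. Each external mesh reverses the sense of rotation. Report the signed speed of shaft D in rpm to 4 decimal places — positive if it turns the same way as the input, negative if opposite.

-1150.4751 rpm (opposite to input, |ω| = 1150.4751 rpm)

Stage 1 [77T→21T]: ω = 1952.0000×77/21 = 7157.3333 rpm, dir flips to −; running = −7157.3333
Stage 2 [21T→81T]: ω = 7157.3333×21/81 = 1855.6049 rpm, dir flips to +; running = +1855.6049
Stage 3 [31T→50T]: ω = 1855.6049×31/50 = 1150.4751 rpm, dir flips to −; running = −1150.4751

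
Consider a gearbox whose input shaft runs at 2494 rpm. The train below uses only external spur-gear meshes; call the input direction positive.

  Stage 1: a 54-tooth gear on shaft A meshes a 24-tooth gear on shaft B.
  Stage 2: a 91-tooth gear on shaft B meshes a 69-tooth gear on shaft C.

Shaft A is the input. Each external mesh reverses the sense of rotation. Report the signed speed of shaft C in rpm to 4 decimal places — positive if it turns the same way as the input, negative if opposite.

+7400.6739 rpm (same as input, |ω| = 7400.6739 rpm)

Stage 1 [54T→24T]: ω = 2494.0000×54/24 = 5611.5000 rpm, dir flips to −; running = −5611.5000
Stage 2 [91T→69T]: ω = 5611.5000×91/69 = 7400.6739 rpm, dir flips to +; running = +7400.6739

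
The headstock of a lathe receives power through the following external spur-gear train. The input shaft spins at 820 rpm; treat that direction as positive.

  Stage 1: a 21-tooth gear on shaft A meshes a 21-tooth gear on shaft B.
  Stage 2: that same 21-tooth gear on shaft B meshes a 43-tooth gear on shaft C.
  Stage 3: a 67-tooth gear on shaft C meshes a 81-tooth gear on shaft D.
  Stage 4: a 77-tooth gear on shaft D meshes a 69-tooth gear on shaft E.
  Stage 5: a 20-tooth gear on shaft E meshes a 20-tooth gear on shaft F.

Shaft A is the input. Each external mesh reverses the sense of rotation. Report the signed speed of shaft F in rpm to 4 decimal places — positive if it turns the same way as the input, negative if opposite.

-369.6546 rpm (opposite to input, |ω| = 369.6546 rpm)

Stage 1 [21T→21T]: ω = 820.0000×21/21 = 820.0000 rpm, dir flips to −; running = −820.0000
Stage 2 [21T→43T]: ω = 820.0000×21/43 = 400.4651 rpm, dir flips to +; running = +400.4651
Stage 3 [67T→81T]: ω = 400.4651×67/81 = 331.2489 rpm, dir flips to −; running = −331.2489
Stage 4 [77T→69T]: ω = 331.2489×77/69 = 369.6546 rpm, dir flips to +; running = +369.6546
Stage 5 [20T→20T]: ω = 369.6546×20/20 = 369.6546 rpm, dir flips to −; running = −369.6546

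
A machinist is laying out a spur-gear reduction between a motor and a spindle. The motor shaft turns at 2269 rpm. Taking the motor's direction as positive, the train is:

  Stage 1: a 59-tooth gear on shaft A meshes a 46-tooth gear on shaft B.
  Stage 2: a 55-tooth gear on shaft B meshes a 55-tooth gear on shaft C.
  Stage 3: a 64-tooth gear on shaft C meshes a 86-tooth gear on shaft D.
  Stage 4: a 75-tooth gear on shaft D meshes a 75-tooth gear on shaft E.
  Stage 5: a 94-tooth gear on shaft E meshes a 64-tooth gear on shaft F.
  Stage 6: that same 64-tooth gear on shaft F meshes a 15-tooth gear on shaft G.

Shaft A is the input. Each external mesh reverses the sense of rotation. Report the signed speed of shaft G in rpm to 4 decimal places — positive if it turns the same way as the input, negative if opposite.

+13572.0919 rpm (same as input, |ω| = 13572.0919 rpm)

Stage 1 [59T→46T]: ω = 2269.0000×59/46 = 2910.2391 rpm, dir flips to −; running = −2910.2391
Stage 2 [55T→55T]: ω = 2910.2391×55/55 = 2910.2391 rpm, dir flips to +; running = +2910.2391
Stage 3 [64T→86T]: ω = 2910.2391×64/86 = 2165.7594 rpm, dir flips to −; running = −2165.7594
Stage 4 [75T→75T]: ω = 2165.7594×75/75 = 2165.7594 rpm, dir flips to +; running = +2165.7594
Stage 5 [94T→64T]: ω = 2165.7594×94/64 = 3180.9590 rpm, dir flips to −; running = −3180.9590
Stage 6 [64T→15T]: ω = 3180.9590×64/15 = 13572.0919 rpm, dir flips to +; running = +13572.0919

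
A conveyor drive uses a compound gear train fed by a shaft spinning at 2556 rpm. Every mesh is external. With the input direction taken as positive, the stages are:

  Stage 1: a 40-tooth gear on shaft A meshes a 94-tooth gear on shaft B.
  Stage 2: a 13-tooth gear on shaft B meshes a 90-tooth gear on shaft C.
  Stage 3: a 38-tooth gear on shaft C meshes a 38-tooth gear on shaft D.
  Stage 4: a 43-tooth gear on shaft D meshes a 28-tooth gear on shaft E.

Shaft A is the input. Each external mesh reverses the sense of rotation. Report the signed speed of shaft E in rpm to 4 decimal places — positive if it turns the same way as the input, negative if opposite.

+241.2705 rpm (same as input, |ω| = 241.2705 rpm)

Stage 1 [40T→94T]: ω = 2556.0000×40/94 = 1087.6596 rpm, dir flips to −; running = −1087.6596
Stage 2 [13T→90T]: ω = 1087.6596×13/90 = 157.1064 rpm, dir flips to +; running = +157.1064
Stage 3 [38T→38T]: ω = 157.1064×38/38 = 157.1064 rpm, dir flips to −; running = −157.1064
Stage 4 [43T→28T]: ω = 157.1064×43/28 = 241.2705 rpm, dir flips to +; running = +241.2705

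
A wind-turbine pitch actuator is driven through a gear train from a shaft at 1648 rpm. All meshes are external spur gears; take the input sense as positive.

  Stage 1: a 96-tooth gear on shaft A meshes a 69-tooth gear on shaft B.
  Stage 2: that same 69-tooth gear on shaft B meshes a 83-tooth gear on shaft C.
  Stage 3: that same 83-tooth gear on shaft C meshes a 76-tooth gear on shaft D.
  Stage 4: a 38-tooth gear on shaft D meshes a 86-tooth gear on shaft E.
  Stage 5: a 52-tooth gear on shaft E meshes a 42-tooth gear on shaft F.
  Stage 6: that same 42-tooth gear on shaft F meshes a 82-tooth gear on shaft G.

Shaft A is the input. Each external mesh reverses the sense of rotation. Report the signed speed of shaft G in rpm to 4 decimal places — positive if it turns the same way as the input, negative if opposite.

+583.2967 rpm (same as input, |ω| = 583.2967 rpm)

Stage 1 [96T→69T]: ω = 1648.0000×96/69 = 2292.8696 rpm, dir flips to −; running = −2292.8696
Stage 2 [69T→83T]: ω = 2292.8696×69/83 = 1906.1205 rpm, dir flips to +; running = +1906.1205
Stage 3 [83T→76T]: ω = 1906.1205×83/76 = 2081.6842 rpm, dir flips to −; running = −2081.6842
Stage 4 [38T→86T]: ω = 2081.6842×38/86 = 919.8140 rpm, dir flips to +; running = +919.8140
Stage 5 [52T→42T]: ω = 919.8140×52/42 = 1138.8173 rpm, dir flips to −; running = −1138.8173
Stage 6 [42T→82T]: ω = 1138.8173×42/82 = 583.2967 rpm, dir flips to +; running = +583.2967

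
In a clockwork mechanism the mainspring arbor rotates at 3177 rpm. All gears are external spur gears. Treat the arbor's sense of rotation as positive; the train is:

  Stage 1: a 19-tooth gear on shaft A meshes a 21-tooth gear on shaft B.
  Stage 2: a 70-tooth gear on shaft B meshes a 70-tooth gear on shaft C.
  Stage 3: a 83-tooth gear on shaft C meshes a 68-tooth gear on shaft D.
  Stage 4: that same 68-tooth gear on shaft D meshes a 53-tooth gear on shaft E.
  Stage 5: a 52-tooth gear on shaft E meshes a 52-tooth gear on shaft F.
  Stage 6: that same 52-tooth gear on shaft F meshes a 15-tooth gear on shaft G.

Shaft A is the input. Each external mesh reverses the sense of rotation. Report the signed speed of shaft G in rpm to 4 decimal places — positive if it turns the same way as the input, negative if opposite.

+15605.0739 rpm (same as input, |ω| = 15605.0739 rpm)

Stage 1 [19T→21T]: ω = 3177.0000×19/21 = 2874.4286 rpm, dir flips to −; running = −2874.4286
Stage 2 [70T→70T]: ω = 2874.4286×70/70 = 2874.4286 rpm, dir flips to +; running = +2874.4286
Stage 3 [83T→68T]: ω = 2874.4286×83/68 = 3508.4937 rpm, dir flips to −; running = −3508.4937
Stage 4 [68T→53T]: ω = 3508.4937×68/53 = 4501.4636 rpm, dir flips to +; running = +4501.4636
Stage 5 [52T→52T]: ω = 4501.4636×52/52 = 4501.4636 rpm, dir flips to −; running = −4501.4636
Stage 6 [52T→15T]: ω = 4501.4636×52/15 = 15605.0739 rpm, dir flips to +; running = +15605.0739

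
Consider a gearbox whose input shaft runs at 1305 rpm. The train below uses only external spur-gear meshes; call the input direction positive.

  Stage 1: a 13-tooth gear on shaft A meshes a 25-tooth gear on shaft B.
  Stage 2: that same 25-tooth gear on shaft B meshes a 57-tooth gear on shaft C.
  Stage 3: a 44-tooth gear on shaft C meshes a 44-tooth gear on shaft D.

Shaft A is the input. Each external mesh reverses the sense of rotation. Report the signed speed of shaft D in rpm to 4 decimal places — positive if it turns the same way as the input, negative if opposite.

Stage 1 [13T→25T]: ω = 1305.0000×13/25 = 678.6000 rpm, dir flips to −; running = −678.6000
Stage 2 [25T→57T]: ω = 678.6000×25/57 = 297.6316 rpm, dir flips to +; running = +297.6316
Stage 3 [44T→44T]: ω = 297.6316×44/44 = 297.6316 rpm, dir flips to −; running = −297.6316

-297.6316 rpm (opposite to input, |ω| = 297.6316 rpm)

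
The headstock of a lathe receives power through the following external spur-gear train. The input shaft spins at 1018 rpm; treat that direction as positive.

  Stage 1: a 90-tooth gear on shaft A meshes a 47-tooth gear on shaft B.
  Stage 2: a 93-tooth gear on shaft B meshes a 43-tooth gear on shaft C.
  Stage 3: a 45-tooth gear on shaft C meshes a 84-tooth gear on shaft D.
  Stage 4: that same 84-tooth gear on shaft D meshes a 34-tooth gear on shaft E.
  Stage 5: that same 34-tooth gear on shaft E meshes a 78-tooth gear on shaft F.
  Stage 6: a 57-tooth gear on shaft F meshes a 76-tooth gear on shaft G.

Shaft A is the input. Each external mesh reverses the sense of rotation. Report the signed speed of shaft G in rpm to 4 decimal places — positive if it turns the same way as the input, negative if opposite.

+1824.2573 rpm (same as input, |ω| = 1824.2573 rpm)

Stage 1 [90T→47T]: ω = 1018.0000×90/47 = 1949.3617 rpm, dir flips to −; running = −1949.3617
Stage 2 [93T→43T]: ω = 1949.3617×93/43 = 4216.0614 rpm, dir flips to +; running = +4216.0614
Stage 3 [45T→84T]: ω = 4216.0614×45/84 = 2258.6043 rpm, dir flips to −; running = −2258.6043
Stage 4 [84T→34T]: ω = 2258.6043×84/34 = 5580.0812 rpm, dir flips to +; running = +5580.0812
Stage 5 [34T→78T]: ω = 5580.0812×34/78 = 2432.3431 rpm, dir flips to −; running = −2432.3431
Stage 6 [57T→76T]: ω = 2432.3431×57/76 = 1824.2573 rpm, dir flips to +; running = +1824.2573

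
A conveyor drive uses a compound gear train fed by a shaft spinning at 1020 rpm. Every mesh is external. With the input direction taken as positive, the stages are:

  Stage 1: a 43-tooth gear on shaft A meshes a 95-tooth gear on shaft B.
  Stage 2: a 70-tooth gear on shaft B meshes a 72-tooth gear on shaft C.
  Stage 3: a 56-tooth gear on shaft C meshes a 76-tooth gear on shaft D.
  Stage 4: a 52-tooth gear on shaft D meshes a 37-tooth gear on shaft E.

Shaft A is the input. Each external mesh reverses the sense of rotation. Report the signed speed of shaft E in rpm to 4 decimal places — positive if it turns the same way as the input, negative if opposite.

+464.8219 rpm (same as input, |ω| = 464.8219 rpm)

Stage 1 [43T→95T]: ω = 1020.0000×43/95 = 461.6842 rpm, dir flips to −; running = −461.6842
Stage 2 [70T→72T]: ω = 461.6842×70/72 = 448.8596 rpm, dir flips to +; running = +448.8596
Stage 3 [56T→76T]: ω = 448.8596×56/76 = 330.7387 rpm, dir flips to −; running = −330.7387
Stage 4 [52T→37T]: ω = 330.7387×52/37 = 464.8219 rpm, dir flips to +; running = +464.8219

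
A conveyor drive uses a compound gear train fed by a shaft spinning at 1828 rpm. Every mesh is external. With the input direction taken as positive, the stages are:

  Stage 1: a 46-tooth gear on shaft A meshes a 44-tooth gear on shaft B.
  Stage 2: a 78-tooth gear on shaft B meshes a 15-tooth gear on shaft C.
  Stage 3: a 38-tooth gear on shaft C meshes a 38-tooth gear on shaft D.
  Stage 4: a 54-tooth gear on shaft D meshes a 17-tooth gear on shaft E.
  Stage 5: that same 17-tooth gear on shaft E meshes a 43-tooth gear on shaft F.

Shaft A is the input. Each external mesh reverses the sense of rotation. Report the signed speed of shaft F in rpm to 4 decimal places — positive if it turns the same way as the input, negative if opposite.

Stage 1 [46T→44T]: ω = 1828.0000×46/44 = 1911.0909 rpm, dir flips to −; running = −1911.0909
Stage 2 [78T→15T]: ω = 1911.0909×78/15 = 9937.6727 rpm, dir flips to +; running = +9937.6727
Stage 3 [38T→38T]: ω = 9937.6727×38/38 = 9937.6727 rpm, dir flips to −; running = −9937.6727
Stage 4 [54T→17T]: ω = 9937.6727×54/17 = 31566.7251 rpm, dir flips to +; running = +31566.7251
Stage 5 [17T→43T]: ω = 31566.7251×17/43 = 12479.8681 rpm, dir flips to −; running = −12479.8681

-12479.8681 rpm (opposite to input, |ω| = 12479.8681 rpm)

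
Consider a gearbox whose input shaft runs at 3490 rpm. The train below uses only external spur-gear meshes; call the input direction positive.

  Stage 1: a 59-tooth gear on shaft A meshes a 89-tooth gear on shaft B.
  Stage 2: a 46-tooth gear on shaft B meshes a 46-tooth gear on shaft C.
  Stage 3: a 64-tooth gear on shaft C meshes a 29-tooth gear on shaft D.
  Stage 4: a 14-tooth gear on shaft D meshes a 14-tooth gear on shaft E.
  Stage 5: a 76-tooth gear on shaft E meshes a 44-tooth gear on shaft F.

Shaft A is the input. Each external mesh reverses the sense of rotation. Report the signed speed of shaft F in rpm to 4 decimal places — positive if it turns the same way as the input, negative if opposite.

Stage 1 [59T→89T]: ω = 3490.0000×59/89 = 2313.5955 rpm, dir flips to −; running = −2313.5955
Stage 2 [46T→46T]: ω = 2313.5955×46/46 = 2313.5955 rpm, dir flips to +; running = +2313.5955
Stage 3 [64T→29T]: ω = 2313.5955×64/29 = 5105.8659 rpm, dir flips to −; running = −5105.8659
Stage 4 [14T→14T]: ω = 5105.8659×14/14 = 5105.8659 rpm, dir flips to +; running = +5105.8659
Stage 5 [76T→44T]: ω = 5105.8659×76/44 = 8819.2230 rpm, dir flips to −; running = −8819.2230

-8819.2230 rpm (opposite to input, |ω| = 8819.2230 rpm)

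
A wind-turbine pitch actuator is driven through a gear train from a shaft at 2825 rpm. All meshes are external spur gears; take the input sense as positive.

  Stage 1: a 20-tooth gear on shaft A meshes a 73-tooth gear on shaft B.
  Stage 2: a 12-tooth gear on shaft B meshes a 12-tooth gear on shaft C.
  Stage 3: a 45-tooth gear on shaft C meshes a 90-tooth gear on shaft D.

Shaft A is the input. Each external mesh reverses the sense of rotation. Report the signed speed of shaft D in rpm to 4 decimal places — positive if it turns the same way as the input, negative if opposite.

Stage 1 [20T→73T]: ω = 2825.0000×20/73 = 773.9726 rpm, dir flips to −; running = −773.9726
Stage 2 [12T→12T]: ω = 773.9726×12/12 = 773.9726 rpm, dir flips to +; running = +773.9726
Stage 3 [45T→90T]: ω = 773.9726×45/90 = 386.9863 rpm, dir flips to −; running = −386.9863

-386.9863 rpm (opposite to input, |ω| = 386.9863 rpm)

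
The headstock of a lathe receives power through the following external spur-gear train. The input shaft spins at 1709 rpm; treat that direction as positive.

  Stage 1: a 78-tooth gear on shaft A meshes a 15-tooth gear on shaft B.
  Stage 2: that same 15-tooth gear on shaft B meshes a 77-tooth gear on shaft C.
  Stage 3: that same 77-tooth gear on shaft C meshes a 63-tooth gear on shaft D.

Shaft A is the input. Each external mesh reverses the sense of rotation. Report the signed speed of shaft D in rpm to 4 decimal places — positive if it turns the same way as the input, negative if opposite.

Stage 1 [78T→15T]: ω = 1709.0000×78/15 = 8886.8000 rpm, dir flips to −; running = −8886.8000
Stage 2 [15T→77T]: ω = 8886.8000×15/77 = 1731.1948 rpm, dir flips to +; running = +1731.1948
Stage 3 [77T→63T]: ω = 1731.1948×77/63 = 2115.9048 rpm, dir flips to −; running = −2115.9048

-2115.9048 rpm (opposite to input, |ω| = 2115.9048 rpm)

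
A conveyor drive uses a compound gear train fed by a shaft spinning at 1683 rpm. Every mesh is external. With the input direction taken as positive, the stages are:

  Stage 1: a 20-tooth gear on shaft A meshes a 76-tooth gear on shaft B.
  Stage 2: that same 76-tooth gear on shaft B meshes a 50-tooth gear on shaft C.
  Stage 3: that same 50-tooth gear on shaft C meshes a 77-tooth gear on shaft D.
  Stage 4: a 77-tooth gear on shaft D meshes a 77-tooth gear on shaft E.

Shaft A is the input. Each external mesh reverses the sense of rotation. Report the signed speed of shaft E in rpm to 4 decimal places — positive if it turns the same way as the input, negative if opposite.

+437.1429 rpm (same as input, |ω| = 437.1429 rpm)

Stage 1 [20T→76T]: ω = 1683.0000×20/76 = 442.8947 rpm, dir flips to −; running = −442.8947
Stage 2 [76T→50T]: ω = 442.8947×76/50 = 673.2000 rpm, dir flips to +; running = +673.2000
Stage 3 [50T→77T]: ω = 673.2000×50/77 = 437.1429 rpm, dir flips to −; running = −437.1429
Stage 4 [77T→77T]: ω = 437.1429×77/77 = 437.1429 rpm, dir flips to +; running = +437.1429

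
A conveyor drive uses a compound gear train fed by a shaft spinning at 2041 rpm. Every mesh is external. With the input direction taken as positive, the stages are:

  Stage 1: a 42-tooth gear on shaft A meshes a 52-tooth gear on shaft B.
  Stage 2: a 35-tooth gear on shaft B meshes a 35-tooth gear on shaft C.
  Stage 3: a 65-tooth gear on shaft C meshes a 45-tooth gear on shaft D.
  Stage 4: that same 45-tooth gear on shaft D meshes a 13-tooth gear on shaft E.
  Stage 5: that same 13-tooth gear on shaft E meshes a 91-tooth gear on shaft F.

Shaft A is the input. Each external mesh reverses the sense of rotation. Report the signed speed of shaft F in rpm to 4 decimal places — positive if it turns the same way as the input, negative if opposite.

-1177.5000 rpm (opposite to input, |ω| = 1177.5000 rpm)

Stage 1 [42T→52T]: ω = 2041.0000×42/52 = 1648.5000 rpm, dir flips to −; running = −1648.5000
Stage 2 [35T→35T]: ω = 1648.5000×35/35 = 1648.5000 rpm, dir flips to +; running = +1648.5000
Stage 3 [65T→45T]: ω = 1648.5000×65/45 = 2381.1667 rpm, dir flips to −; running = −2381.1667
Stage 4 [45T→13T]: ω = 2381.1667×45/13 = 8242.5000 rpm, dir flips to +; running = +8242.5000
Stage 5 [13T→91T]: ω = 8242.5000×13/91 = 1177.5000 rpm, dir flips to −; running = −1177.5000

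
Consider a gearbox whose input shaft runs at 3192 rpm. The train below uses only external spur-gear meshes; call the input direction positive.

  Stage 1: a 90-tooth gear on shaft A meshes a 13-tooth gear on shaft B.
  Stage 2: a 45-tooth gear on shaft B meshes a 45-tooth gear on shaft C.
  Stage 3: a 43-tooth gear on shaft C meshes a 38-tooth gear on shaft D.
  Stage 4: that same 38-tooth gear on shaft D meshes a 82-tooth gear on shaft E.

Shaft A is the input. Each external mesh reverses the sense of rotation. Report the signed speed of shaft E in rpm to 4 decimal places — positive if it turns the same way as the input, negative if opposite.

+11588.2176 rpm (same as input, |ω| = 11588.2176 rpm)

Stage 1 [90T→13T]: ω = 3192.0000×90/13 = 22098.4615 rpm, dir flips to −; running = −22098.4615
Stage 2 [45T→45T]: ω = 22098.4615×45/45 = 22098.4615 rpm, dir flips to +; running = +22098.4615
Stage 3 [43T→38T]: ω = 22098.4615×43/38 = 25006.1538 rpm, dir flips to −; running = −25006.1538
Stage 4 [38T→82T]: ω = 25006.1538×38/82 = 11588.2176 rpm, dir flips to +; running = +11588.2176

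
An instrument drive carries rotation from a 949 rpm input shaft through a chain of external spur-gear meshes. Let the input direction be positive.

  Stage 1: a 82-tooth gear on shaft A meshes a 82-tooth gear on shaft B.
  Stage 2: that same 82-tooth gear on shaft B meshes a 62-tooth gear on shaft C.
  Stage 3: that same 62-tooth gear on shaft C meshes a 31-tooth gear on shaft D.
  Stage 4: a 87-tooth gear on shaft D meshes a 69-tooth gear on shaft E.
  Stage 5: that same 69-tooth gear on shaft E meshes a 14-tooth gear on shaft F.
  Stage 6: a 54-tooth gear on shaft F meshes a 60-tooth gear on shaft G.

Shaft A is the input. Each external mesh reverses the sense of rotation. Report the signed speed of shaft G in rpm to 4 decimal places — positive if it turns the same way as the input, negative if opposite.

Stage 1 [82T→82T]: ω = 949.0000×82/82 = 949.0000 rpm, dir flips to −; running = −949.0000
Stage 2 [82T→62T]: ω = 949.0000×82/62 = 1255.1290 rpm, dir flips to +; running = +1255.1290
Stage 3 [62T→31T]: ω = 1255.1290×62/31 = 2510.2581 rpm, dir flips to −; running = −2510.2581
Stage 4 [87T→69T]: ω = 2510.2581×87/69 = 3165.1080 rpm, dir flips to +; running = +3165.1080
Stage 5 [69T→14T]: ω = 3165.1080×69/14 = 15599.4608 rpm, dir flips to −; running = −15599.4608
Stage 6 [54T→60T]: ω = 15599.4608×54/60 = 14039.5147 rpm, dir flips to +; running = +14039.5147

+14039.5147 rpm (same as input, |ω| = 14039.5147 rpm)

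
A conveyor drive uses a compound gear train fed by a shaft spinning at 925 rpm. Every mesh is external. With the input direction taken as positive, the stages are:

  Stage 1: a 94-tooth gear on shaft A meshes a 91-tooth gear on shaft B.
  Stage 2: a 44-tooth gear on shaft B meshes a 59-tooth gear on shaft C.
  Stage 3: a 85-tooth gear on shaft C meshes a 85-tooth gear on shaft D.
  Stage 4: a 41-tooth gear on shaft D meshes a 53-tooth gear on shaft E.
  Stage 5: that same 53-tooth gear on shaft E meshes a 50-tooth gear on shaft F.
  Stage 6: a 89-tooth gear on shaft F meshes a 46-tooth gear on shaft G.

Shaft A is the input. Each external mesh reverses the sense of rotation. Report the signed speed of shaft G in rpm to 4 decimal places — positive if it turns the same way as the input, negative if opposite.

+1130.5112 rpm (same as input, |ω| = 1130.5112 rpm)

Stage 1 [94T→91T]: ω = 925.0000×94/91 = 955.4945 rpm, dir flips to −; running = −955.4945
Stage 2 [44T→59T]: ω = 955.4945×44/59 = 712.5722 rpm, dir flips to +; running = +712.5722
Stage 3 [85T→85T]: ω = 712.5722×85/85 = 712.5722 rpm, dir flips to −; running = −712.5722
Stage 4 [41T→53T]: ω = 712.5722×41/53 = 551.2351 rpm, dir flips to +; running = +551.2351
Stage 5 [53T→50T]: ω = 551.2351×53/50 = 584.3092 rpm, dir flips to −; running = −584.3092
Stage 6 [89T→46T]: ω = 584.3092×89/46 = 1130.5112 rpm, dir flips to +; running = +1130.5112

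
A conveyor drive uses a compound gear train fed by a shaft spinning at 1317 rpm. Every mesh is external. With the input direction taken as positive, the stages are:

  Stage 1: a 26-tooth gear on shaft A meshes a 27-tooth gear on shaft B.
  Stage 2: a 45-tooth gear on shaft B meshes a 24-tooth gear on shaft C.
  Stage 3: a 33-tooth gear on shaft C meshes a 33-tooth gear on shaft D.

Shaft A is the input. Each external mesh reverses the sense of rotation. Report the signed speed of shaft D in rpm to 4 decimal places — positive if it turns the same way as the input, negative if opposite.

-2377.9167 rpm (opposite to input, |ω| = 2377.9167 rpm)

Stage 1 [26T→27T]: ω = 1317.0000×26/27 = 1268.2222 rpm, dir flips to −; running = −1268.2222
Stage 2 [45T→24T]: ω = 1268.2222×45/24 = 2377.9167 rpm, dir flips to +; running = +2377.9167
Stage 3 [33T→33T]: ω = 2377.9167×33/33 = 2377.9167 rpm, dir flips to −; running = −2377.9167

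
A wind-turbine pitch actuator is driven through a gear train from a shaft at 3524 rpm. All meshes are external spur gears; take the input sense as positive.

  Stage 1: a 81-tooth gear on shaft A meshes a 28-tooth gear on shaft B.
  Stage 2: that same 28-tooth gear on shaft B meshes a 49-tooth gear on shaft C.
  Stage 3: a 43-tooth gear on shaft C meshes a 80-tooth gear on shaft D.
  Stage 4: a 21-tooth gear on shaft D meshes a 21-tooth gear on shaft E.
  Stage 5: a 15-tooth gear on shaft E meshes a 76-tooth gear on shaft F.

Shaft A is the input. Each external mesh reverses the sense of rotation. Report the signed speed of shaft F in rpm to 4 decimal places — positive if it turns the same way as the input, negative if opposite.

Stage 1 [81T→28T]: ω = 3524.0000×81/28 = 10194.4286 rpm, dir flips to −; running = −10194.4286
Stage 2 [28T→49T]: ω = 10194.4286×28/49 = 5825.3878 rpm, dir flips to +; running = +5825.3878
Stage 3 [43T→80T]: ω = 5825.3878×43/80 = 3131.1459 rpm, dir flips to −; running = −3131.1459
Stage 4 [21T→21T]: ω = 3131.1459×21/21 = 3131.1459 rpm, dir flips to +; running = +3131.1459
Stage 5 [15T→76T]: ω = 3131.1459×15/76 = 617.9893 rpm, dir flips to −; running = −617.9893

-617.9893 rpm (opposite to input, |ω| = 617.9893 rpm)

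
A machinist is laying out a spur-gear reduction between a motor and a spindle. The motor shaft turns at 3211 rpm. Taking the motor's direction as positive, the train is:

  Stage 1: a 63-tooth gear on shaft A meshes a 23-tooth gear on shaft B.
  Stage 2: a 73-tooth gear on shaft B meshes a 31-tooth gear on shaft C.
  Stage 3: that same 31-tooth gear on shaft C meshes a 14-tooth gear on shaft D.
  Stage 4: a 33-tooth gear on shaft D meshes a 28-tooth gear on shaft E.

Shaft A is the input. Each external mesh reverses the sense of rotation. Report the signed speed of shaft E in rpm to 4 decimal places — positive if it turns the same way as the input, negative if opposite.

Stage 1 [63T→23T]: ω = 3211.0000×63/23 = 8795.3478 rpm, dir flips to −; running = −8795.3478
Stage 2 [73T→31T]: ω = 8795.3478×73/31 = 20711.6255 rpm, dir flips to +; running = +20711.6255
Stage 3 [31T→14T]: ω = 20711.6255×31/14 = 45861.4565 rpm, dir flips to −; running = −45861.4565
Stage 4 [33T→28T]: ω = 45861.4565×33/28 = 54051.0023 rpm, dir flips to +; running = +54051.0023

+54051.0023 rpm (same as input, |ω| = 54051.0023 rpm)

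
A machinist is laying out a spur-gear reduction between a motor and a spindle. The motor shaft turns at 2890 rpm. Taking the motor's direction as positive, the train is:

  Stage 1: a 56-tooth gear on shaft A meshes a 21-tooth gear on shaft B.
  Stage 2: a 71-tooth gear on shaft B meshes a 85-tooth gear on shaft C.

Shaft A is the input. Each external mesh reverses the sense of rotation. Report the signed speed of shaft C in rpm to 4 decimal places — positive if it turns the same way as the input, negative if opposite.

Stage 1 [56T→21T]: ω = 2890.0000×56/21 = 7706.6667 rpm, dir flips to −; running = −7706.6667
Stage 2 [71T→85T]: ω = 7706.6667×71/85 = 6437.3333 rpm, dir flips to +; running = +6437.3333

+6437.3333 rpm (same as input, |ω| = 6437.3333 rpm)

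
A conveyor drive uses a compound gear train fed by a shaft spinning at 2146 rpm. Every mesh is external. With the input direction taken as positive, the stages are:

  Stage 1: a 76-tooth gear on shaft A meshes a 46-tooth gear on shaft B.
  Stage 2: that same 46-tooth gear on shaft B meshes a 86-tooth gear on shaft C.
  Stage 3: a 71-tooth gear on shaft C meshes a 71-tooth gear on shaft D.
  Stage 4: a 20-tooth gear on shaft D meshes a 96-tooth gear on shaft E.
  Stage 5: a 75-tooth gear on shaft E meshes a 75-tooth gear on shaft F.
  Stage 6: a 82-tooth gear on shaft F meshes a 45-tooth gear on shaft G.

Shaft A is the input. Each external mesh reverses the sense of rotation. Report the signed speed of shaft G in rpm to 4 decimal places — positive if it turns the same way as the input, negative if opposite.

Stage 1 [76T→46T]: ω = 2146.0000×76/46 = 3545.5652 rpm, dir flips to −; running = −3545.5652
Stage 2 [46T→86T]: ω = 3545.5652×46/86 = 1896.4651 rpm, dir flips to +; running = +1896.4651
Stage 3 [71T→71T]: ω = 1896.4651×71/71 = 1896.4651 rpm, dir flips to −; running = −1896.4651
Stage 4 [20T→96T]: ω = 1896.4651×20/96 = 395.0969 rpm, dir flips to +; running = +395.0969
Stage 5 [75T→75T]: ω = 395.0969×75/75 = 395.0969 rpm, dir flips to −; running = −395.0969
Stage 6 [82T→45T]: ω = 395.0969×82/45 = 719.9543 rpm, dir flips to +; running = +719.9543

+719.9543 rpm (same as input, |ω| = 719.9543 rpm)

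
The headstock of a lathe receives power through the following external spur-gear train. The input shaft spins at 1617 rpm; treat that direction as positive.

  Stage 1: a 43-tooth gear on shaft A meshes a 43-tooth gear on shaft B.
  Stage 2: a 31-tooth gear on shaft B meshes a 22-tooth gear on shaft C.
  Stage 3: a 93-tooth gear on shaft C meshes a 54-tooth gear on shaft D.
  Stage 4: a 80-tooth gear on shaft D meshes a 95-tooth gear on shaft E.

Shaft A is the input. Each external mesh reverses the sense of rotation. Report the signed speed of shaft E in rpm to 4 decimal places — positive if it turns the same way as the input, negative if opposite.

Stage 1 [43T→43T]: ω = 1617.0000×43/43 = 1617.0000 rpm, dir flips to −; running = −1617.0000
Stage 2 [31T→22T]: ω = 1617.0000×31/22 = 2278.5000 rpm, dir flips to +; running = +2278.5000
Stage 3 [93T→54T]: ω = 2278.5000×93/54 = 3924.0833 rpm, dir flips to −; running = −3924.0833
Stage 4 [80T→95T]: ω = 3924.0833×80/95 = 3304.4912 rpm, dir flips to +; running = +3304.4912

+3304.4912 rpm (same as input, |ω| = 3304.4912 rpm)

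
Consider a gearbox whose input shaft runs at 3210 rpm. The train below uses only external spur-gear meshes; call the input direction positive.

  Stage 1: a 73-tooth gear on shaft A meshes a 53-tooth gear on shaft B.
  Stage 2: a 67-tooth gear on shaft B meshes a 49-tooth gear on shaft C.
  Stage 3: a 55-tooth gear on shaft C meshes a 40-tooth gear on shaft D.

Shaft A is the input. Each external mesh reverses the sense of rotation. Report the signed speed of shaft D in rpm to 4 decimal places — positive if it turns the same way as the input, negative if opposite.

-8312.5342 rpm (opposite to input, |ω| = 8312.5342 rpm)

Stage 1 [73T→53T]: ω = 3210.0000×73/53 = 4421.3208 rpm, dir flips to −; running = −4421.3208
Stage 2 [67T→49T]: ω = 4421.3208×67/49 = 6045.4794 rpm, dir flips to +; running = +6045.4794
Stage 3 [55T→40T]: ω = 6045.4794×55/40 = 8312.5342 rpm, dir flips to −; running = −8312.5342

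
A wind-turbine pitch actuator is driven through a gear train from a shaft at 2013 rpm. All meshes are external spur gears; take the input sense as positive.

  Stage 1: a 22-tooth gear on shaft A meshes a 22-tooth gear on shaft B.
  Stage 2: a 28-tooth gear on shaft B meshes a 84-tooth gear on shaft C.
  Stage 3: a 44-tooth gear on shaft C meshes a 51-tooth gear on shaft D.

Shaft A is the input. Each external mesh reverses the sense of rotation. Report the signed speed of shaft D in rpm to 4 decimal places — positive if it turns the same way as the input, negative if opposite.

-578.9020 rpm (opposite to input, |ω| = 578.9020 rpm)

Stage 1 [22T→22T]: ω = 2013.0000×22/22 = 2013.0000 rpm, dir flips to −; running = −2013.0000
Stage 2 [28T→84T]: ω = 2013.0000×28/84 = 671.0000 rpm, dir flips to +; running = +671.0000
Stage 3 [44T→51T]: ω = 671.0000×44/51 = 578.9020 rpm, dir flips to −; running = −578.9020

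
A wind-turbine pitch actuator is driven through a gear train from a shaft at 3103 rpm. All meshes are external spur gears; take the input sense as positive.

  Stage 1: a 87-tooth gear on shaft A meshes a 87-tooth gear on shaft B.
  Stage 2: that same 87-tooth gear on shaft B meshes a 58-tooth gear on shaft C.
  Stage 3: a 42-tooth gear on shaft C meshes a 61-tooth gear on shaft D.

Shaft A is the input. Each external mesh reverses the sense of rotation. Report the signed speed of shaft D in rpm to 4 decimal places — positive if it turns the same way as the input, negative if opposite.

-3204.7377 rpm (opposite to input, |ω| = 3204.7377 rpm)

Stage 1 [87T→87T]: ω = 3103.0000×87/87 = 3103.0000 rpm, dir flips to −; running = −3103.0000
Stage 2 [87T→58T]: ω = 3103.0000×87/58 = 4654.5000 rpm, dir flips to +; running = +4654.5000
Stage 3 [42T→61T]: ω = 4654.5000×42/61 = 3204.7377 rpm, dir flips to −; running = −3204.7377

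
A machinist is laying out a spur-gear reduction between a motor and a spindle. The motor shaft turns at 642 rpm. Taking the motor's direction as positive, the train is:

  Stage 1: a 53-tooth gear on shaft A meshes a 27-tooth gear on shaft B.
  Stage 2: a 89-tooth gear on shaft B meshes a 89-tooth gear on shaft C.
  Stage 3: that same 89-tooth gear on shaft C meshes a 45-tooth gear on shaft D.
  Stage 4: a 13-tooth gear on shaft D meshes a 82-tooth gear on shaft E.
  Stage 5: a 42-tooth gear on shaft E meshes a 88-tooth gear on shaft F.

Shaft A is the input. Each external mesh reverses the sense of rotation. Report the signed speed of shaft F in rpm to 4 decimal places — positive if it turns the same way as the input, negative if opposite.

-188.5909 rpm (opposite to input, |ω| = 188.5909 rpm)

Stage 1 [53T→27T]: ω = 642.0000×53/27 = 1260.2222 rpm, dir flips to −; running = −1260.2222
Stage 2 [89T→89T]: ω = 1260.2222×89/89 = 1260.2222 rpm, dir flips to +; running = +1260.2222
Stage 3 [89T→45T]: ω = 1260.2222×89/45 = 2492.4395 rpm, dir flips to −; running = −2492.4395
Stage 4 [13T→82T]: ω = 2492.4395×13/82 = 395.1428 rpm, dir flips to +; running = +395.1428
Stage 5 [42T→88T]: ω = 395.1428×42/88 = 188.5909 rpm, dir flips to −; running = −188.5909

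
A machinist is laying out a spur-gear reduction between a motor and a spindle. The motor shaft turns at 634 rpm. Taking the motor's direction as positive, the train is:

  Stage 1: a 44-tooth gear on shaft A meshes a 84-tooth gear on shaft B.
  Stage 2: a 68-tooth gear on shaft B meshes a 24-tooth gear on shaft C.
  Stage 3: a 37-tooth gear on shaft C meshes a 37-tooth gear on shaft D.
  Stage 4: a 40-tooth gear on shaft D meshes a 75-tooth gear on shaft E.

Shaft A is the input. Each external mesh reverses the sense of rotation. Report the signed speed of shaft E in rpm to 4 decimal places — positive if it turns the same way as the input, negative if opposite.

+501.8328 rpm (same as input, |ω| = 501.8328 rpm)

Stage 1 [44T→84T]: ω = 634.0000×44/84 = 332.0952 rpm, dir flips to −; running = −332.0952
Stage 2 [68T→24T]: ω = 332.0952×68/24 = 940.9365 rpm, dir flips to +; running = +940.9365
Stage 3 [37T→37T]: ω = 940.9365×37/37 = 940.9365 rpm, dir flips to −; running = −940.9365
Stage 4 [40T→75T]: ω = 940.9365×40/75 = 501.8328 rpm, dir flips to +; running = +501.8328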